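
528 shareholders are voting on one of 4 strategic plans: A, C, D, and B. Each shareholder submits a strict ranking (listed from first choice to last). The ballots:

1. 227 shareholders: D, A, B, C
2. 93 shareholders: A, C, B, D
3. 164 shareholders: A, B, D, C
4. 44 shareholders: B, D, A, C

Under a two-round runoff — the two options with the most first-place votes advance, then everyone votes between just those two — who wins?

D

Round 1 first-place votes: A 257, C 0, D 227, B 44.
A and D advance.
Runoff: A is preferred to D by 257 voters; D by 271.
D wins the runoff.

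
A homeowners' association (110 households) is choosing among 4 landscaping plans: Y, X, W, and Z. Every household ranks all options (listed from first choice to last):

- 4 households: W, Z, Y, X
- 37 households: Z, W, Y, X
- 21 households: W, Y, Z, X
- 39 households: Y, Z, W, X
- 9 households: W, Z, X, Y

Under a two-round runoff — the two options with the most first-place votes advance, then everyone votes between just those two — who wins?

Round 1 first-place votes: Y 39, X 0, W 34, Z 37.
Y and Z advance.
Runoff: Y is preferred to Z by 60 voters; Z by 50.
Y wins the runoff.

Y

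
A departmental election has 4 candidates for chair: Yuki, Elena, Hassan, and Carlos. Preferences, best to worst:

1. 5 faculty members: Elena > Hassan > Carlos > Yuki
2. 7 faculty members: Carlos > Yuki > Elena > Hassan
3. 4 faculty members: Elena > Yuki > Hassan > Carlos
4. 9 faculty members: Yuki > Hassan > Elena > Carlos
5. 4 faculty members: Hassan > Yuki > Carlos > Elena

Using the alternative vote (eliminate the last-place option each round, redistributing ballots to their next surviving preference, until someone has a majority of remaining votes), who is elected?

Yuki

Round 1: Yuki 9, Elena 9, Hassan 4, Carlos 7. Eliminate Hassan.
Round 2: Yuki 13, Elena 9, Carlos 7. Eliminate Carlos.
Round 3: Yuki 20, Elena 9. Yuki has a majority.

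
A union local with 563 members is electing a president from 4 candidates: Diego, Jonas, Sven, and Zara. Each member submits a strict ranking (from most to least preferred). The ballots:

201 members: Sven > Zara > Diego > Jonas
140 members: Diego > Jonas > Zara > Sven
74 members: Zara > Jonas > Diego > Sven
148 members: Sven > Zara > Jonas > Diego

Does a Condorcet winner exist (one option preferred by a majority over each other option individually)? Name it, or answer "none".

Sven vs Diego: 349–214 for Sven.
Sven vs Jonas: 349–214 for Sven.
Sven vs Zara: 349–214 for Sven.
Sven beats every other option head-to-head.

Sven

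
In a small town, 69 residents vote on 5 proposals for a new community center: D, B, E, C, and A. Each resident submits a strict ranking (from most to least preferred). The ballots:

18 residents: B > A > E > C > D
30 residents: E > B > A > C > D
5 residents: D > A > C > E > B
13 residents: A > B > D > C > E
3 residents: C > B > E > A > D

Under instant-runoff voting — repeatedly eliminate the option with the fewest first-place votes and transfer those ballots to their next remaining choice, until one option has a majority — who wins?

Round 1: D 5, B 18, E 30, C 3, A 13. Eliminate C.
Round 2: D 5, B 21, E 30, A 13. Eliminate D.
Round 3: B 21, E 30, A 18. Eliminate A.
Round 4: B 34, E 35. E has a majority.

E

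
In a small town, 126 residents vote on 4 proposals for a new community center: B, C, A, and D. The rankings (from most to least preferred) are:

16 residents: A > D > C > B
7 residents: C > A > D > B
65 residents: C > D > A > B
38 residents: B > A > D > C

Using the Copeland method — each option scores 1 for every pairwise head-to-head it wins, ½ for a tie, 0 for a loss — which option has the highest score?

C

B: loses to C, A, and D → score 0.
C: beats B, A, and D → score 3.
A: beats B; loses to C and D → score 1.
D: beats B and A; loses to C → score 2.
C has the best pairwise record.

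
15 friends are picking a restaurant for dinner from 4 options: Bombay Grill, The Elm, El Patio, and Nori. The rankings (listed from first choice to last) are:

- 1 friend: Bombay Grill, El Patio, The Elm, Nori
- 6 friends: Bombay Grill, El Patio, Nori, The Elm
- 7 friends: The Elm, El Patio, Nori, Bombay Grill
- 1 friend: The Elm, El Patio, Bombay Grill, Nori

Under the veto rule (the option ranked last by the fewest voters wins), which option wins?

Last-place votes: Bombay Grill 7, The Elm 6, El Patio 0, Nori 2.
El Patio is ranked last by the fewest voters, so El Patio wins.

El Patio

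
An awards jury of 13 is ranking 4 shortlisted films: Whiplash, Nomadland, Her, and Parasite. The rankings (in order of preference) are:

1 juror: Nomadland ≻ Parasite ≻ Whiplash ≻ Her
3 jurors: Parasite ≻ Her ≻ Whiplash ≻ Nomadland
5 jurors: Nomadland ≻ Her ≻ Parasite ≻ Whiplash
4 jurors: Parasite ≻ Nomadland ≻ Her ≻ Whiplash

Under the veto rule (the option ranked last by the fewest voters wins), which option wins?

Parasite

Last-place votes: Whiplash 9, Nomadland 3, Her 1, Parasite 0.
Parasite is ranked last by the fewest voters, so Parasite wins.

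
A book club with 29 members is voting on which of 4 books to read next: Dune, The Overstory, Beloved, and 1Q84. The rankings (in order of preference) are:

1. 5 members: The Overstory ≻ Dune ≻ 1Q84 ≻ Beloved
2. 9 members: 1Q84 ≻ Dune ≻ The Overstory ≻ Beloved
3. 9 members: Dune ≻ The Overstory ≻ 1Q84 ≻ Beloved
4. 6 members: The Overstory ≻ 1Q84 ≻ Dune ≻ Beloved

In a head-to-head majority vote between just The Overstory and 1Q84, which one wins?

Voters preferring The Overstory to 1Q84: 20; preferring 1Q84 to The Overstory: 9.
The Overstory wins the head-to-head.

The Overstory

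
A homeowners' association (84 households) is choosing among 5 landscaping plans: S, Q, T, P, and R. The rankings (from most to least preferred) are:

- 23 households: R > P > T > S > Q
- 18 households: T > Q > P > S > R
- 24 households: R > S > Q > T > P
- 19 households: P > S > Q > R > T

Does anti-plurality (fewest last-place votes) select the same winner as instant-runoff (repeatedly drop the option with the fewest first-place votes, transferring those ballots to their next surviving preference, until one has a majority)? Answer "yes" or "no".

Anti-plurality — last-place votes: S 0, Q 23, T 19, P 24, R 18. Winner: S.
Instant-runoff — R1 S 0, Q 0, T 18, P 19, R 47 (R winner). Winner: R.
The two methods disagree.

no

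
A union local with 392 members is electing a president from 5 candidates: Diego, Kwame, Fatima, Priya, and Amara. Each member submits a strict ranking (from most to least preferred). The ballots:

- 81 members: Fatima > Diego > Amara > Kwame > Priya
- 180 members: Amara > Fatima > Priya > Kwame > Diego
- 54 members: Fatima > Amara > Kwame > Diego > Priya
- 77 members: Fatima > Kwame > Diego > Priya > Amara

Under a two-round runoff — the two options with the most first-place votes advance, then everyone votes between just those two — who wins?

Fatima

Round 1 first-place votes: Diego 0, Kwame 0, Fatima 212, Priya 0, Amara 180.
Fatima and Amara advance.
Runoff: Fatima is preferred to Amara by 212 voters; Amara by 180.
Fatima wins the runoff.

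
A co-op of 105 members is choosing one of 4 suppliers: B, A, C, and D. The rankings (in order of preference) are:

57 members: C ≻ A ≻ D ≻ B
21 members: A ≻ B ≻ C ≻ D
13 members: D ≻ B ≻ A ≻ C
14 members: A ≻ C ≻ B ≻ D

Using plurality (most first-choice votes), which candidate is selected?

First-place votes: B 0, A 35, C 57, D 13.
C has the most first-place votes.

C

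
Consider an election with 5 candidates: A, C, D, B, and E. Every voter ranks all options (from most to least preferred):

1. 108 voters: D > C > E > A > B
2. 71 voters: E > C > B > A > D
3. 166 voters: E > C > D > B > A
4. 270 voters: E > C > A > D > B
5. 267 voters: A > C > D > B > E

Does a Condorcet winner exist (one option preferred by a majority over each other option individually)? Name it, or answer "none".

E vs A: 615–267 for E.
E vs C: 507–375 for E.
E vs D: 507–375 for E.
E vs B: 615–267 for E.
E beats every other option head-to-head.

E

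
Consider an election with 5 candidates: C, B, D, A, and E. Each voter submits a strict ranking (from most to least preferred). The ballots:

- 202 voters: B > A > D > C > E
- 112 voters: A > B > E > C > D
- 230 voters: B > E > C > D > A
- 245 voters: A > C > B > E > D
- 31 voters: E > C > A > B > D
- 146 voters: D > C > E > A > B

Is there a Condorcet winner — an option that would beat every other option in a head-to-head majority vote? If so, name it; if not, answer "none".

A

A vs C: 559–407 for A.
A vs B: 534–432 for A.
A vs D: 590–376 for A.
A vs E: 559–407 for A.
A beats every other option head-to-head.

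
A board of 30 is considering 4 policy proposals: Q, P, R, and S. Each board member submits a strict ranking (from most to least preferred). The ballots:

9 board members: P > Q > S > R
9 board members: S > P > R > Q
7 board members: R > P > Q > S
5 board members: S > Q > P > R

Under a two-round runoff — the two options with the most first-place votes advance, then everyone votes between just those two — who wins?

P

Round 1 first-place votes: Q 0, P 9, R 7, S 14.
S and P advance.
Runoff: S is preferred to P by 14 voters; P by 16.
P wins the runoff.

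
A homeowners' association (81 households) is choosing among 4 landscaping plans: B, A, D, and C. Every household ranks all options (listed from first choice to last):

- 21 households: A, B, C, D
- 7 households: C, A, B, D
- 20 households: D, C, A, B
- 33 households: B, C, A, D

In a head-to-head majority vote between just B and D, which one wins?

Voters preferring B to D: 61; preferring D to B: 20.
B wins the head-to-head.

B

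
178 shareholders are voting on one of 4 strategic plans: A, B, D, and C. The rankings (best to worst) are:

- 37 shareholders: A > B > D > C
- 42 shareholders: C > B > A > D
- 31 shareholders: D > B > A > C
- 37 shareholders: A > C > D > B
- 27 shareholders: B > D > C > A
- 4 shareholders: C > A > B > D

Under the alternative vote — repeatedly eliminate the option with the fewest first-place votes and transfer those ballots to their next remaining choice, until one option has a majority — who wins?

Round 1: A 74, B 27, D 31, C 46. Eliminate B.
Round 2: A 74, D 58, C 46. Eliminate C.
Round 3: A 120, D 58. A has a majority.

A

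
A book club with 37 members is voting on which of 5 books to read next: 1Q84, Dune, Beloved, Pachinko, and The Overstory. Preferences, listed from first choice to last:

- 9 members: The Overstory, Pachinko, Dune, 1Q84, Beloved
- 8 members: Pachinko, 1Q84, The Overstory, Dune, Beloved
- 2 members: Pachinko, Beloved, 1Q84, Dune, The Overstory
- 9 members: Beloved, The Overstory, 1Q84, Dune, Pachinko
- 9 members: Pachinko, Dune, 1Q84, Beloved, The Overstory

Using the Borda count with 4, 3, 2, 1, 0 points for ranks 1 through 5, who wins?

Pachinko

1Q84: 9·1 + 8·3 + 2·2 + 9·2 + 9·2 = 73
Dune: 9·2 + 8·1 + 2·1 + 9·1 + 9·3 = 64
Beloved: 9·0 + 8·0 + 2·3 + 9·4 + 9·1 = 51
Pachinko: 9·3 + 8·4 + 2·4 + 9·0 + 9·4 = 103
The Overstory: 9·4 + 8·2 + 2·0 + 9·3 + 9·0 = 79
Pachinko has the highest Borda score (103).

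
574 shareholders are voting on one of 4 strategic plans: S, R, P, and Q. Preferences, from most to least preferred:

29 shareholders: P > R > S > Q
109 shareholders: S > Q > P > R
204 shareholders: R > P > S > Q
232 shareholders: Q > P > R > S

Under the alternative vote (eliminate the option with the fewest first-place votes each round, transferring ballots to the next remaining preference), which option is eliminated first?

Round 1: S 109, R 204, P 29, Q 232. Eliminate P.

P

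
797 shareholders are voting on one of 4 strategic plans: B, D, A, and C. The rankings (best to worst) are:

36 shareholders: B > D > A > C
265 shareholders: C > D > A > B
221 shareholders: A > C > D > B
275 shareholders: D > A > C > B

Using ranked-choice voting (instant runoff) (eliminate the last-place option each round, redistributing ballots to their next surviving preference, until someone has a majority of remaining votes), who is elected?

C

Round 1: B 36, D 275, A 221, C 265. Eliminate B.
Round 2: D 311, A 221, C 265. Eliminate A.
Round 3: D 311, C 486. C has a majority.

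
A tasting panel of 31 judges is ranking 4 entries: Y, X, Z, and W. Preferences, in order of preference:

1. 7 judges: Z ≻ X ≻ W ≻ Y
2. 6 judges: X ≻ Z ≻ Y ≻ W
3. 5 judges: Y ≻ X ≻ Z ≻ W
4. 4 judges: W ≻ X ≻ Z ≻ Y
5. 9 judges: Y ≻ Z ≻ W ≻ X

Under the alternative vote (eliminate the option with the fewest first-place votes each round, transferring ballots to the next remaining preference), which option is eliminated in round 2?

Round 1: Y 14, X 6, Z 7, W 4. Eliminate W.
Round 2: Y 14, X 10, Z 7. Eliminate Z.

Z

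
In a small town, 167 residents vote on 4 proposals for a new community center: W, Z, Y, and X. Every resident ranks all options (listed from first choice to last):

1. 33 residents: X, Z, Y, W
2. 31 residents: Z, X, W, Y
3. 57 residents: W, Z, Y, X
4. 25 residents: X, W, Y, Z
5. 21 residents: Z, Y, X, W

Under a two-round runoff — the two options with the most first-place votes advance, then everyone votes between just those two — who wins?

Round 1 first-place votes: W 57, Z 52, Y 0, X 58.
X and W advance.
Runoff: X is preferred to W by 110 voters; W by 57.
X wins the runoff.

X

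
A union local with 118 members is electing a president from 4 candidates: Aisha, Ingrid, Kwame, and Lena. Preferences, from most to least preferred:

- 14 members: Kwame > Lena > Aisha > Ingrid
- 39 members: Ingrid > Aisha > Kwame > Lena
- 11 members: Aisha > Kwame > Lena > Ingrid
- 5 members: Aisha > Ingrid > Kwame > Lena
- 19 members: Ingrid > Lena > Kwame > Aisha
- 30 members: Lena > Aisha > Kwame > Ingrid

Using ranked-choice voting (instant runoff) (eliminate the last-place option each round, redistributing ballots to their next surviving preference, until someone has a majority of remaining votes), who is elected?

Round 1: Aisha 16, Ingrid 58, Kwame 14, Lena 30. Eliminate Kwame.
Round 2: Aisha 16, Ingrid 58, Lena 44. Eliminate Aisha.
Round 3: Ingrid 63, Lena 55. Ingrid has a majority.

Ingrid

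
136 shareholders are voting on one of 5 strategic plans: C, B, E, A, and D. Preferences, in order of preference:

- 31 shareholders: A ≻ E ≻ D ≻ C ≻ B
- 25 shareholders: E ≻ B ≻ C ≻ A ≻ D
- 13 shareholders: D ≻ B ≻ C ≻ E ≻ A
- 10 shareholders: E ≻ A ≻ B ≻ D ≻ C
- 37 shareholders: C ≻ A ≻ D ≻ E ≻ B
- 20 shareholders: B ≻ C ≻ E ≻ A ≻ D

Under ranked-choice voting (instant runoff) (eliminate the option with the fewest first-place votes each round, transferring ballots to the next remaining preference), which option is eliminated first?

Round 1: C 37, B 20, E 35, A 31, D 13. Eliminate D.

D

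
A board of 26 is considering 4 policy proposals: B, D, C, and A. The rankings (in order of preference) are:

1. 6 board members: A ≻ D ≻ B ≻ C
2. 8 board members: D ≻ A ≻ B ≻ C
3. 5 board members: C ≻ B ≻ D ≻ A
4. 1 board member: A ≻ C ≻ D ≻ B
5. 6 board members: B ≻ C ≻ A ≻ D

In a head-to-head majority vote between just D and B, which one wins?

D

Voters preferring D to B: 15; preferring B to D: 11.
D wins the head-to-head.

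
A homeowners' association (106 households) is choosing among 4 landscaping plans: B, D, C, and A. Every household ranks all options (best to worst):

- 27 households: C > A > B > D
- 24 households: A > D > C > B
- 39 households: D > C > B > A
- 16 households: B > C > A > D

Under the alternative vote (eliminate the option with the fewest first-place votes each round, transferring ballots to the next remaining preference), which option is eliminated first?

B

Round 1: B 16, D 39, C 27, A 24. Eliminate B.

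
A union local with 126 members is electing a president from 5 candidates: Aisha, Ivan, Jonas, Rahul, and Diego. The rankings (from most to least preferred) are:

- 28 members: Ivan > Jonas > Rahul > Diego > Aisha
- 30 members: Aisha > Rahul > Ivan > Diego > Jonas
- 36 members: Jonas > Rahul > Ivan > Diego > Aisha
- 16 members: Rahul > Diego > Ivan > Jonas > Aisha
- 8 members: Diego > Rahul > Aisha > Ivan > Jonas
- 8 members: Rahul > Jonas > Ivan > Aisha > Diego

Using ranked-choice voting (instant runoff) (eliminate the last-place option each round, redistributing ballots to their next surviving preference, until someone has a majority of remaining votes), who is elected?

Round 1: Aisha 30, Ivan 28, Jonas 36, Rahul 24, Diego 8. Eliminate Diego.
Round 2: Aisha 30, Ivan 28, Jonas 36, Rahul 32. Eliminate Ivan.
Round 3: Aisha 30, Jonas 64, Rahul 32. Jonas has a majority.

Jonas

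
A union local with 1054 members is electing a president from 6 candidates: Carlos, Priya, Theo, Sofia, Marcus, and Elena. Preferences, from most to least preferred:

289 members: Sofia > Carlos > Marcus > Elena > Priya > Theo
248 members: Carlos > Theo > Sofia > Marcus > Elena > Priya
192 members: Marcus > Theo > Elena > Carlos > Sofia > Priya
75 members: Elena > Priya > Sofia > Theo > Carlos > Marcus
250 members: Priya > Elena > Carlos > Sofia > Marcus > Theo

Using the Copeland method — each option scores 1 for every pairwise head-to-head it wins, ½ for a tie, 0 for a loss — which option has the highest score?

Carlos

Carlos: beats Priya, Theo, Sofia, Marcus, and Elena → score 5.
Priya: beats Theo; loses to Carlos, Sofia, Marcus, and Elena → score 1.
Theo: loses to Carlos, Priya, Sofia, Marcus, and Elena → score 0.
Sofia: beats Priya, Theo, Marcus, and Elena; loses to Carlos → score 4.
Marcus: beats Priya, Theo, and Elena; loses to Carlos and Sofia → score 3.
Elena: beats Priya and Theo; loses to Carlos, Sofia, and Marcus → score 2.
Carlos has the best pairwise record.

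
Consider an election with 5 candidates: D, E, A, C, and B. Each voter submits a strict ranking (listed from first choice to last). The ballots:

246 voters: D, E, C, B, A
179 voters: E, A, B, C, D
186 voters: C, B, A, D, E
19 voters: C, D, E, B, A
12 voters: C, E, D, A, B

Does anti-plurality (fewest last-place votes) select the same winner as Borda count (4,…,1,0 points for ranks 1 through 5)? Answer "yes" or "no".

Anti-plurality — last-place votes: D 179, E 186, A 265, C 0, B 12. Winner: C.
Borda — scores: D 1251, E 1528, A 921, C 1539, B 1181. Winner: C.
The two methods agree.

yes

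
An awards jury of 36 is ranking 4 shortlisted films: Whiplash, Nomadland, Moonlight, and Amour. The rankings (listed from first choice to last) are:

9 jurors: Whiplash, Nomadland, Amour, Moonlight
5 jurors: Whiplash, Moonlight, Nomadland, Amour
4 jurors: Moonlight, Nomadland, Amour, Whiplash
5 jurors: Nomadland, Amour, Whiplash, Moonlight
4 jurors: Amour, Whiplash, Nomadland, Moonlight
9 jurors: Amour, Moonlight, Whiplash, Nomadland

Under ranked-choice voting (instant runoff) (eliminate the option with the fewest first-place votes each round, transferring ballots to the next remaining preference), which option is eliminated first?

Moonlight

Round 1: Whiplash 14, Nomadland 5, Moonlight 4, Amour 13. Eliminate Moonlight.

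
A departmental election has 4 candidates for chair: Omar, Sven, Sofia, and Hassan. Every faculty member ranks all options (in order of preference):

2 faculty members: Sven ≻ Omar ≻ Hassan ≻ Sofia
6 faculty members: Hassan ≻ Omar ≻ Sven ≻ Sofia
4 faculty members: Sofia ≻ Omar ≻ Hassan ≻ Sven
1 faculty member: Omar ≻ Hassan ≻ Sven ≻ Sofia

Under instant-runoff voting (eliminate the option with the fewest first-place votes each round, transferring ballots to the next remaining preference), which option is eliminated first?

Omar

Round 1: Omar 1, Sven 2, Sofia 4, Hassan 6. Eliminate Omar.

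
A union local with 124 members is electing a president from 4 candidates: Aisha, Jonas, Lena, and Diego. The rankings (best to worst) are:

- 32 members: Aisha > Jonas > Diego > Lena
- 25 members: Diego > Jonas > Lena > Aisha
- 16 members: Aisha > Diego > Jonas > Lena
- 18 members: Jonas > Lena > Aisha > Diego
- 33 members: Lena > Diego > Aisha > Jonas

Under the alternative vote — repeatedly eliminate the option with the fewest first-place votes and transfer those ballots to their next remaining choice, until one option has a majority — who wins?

Round 1: Aisha 48, Jonas 18, Lena 33, Diego 25. Eliminate Jonas.
Round 2: Aisha 48, Lena 51, Diego 25. Eliminate Diego.
Round 3: Aisha 48, Lena 76. Lena has a majority.

Lena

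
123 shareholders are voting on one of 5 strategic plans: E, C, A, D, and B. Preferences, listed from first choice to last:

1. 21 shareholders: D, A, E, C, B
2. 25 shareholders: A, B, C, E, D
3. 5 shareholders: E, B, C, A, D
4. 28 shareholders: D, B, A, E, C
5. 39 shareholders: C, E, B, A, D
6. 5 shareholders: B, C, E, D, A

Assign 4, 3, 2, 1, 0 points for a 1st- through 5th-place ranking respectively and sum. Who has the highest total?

B

E: 21·2 + 25·1 + 5·4 + 28·1 + 39·3 + 5·2 = 242
C: 21·1 + 25·2 + 5·2 + 28·0 + 39·4 + 5·3 = 252
A: 21·3 + 25·4 + 5·1 + 28·2 + 39·1 + 5·0 = 263
D: 21·4 + 25·0 + 5·0 + 28·4 + 39·0 + 5·1 = 201
B: 21·0 + 25·3 + 5·3 + 28·3 + 39·2 + 5·4 = 272
B has the highest Borda score (272).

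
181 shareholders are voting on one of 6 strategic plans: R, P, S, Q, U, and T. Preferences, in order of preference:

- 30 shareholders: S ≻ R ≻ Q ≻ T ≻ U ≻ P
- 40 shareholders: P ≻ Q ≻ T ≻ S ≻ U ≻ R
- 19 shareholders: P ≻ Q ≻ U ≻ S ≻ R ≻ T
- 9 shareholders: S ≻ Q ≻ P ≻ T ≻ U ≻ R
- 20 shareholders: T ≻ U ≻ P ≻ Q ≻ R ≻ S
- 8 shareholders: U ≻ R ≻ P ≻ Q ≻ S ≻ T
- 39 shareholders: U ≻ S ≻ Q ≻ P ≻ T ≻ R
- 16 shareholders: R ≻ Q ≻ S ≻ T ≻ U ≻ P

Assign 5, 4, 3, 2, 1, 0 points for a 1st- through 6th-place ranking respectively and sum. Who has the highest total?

Q

R: 30·4 + 40·0 + 19·1 + 9·0 + 20·1 + 8·4 + 39·0 + 16·5 = 271
P: 30·0 + 40·5 + 19·5 + 9·3 + 20·3 + 8·3 + 39·2 + 16·0 = 484
S: 30·5 + 40·2 + 19·2 + 9·5 + 20·0 + 8·1 + 39·4 + 16·3 = 525
Q: 30·3 + 40·4 + 19·4 + 9·4 + 20·2 + 8·2 + 39·3 + 16·4 = 599
U: 30·1 + 40·1 + 19·3 + 9·1 + 20·4 + 8·5 + 39·5 + 16·1 = 467
T: 30·2 + 40·3 + 19·0 + 9·2 + 20·5 + 8·0 + 39·1 + 16·2 = 369
Q has the highest Borda score (599).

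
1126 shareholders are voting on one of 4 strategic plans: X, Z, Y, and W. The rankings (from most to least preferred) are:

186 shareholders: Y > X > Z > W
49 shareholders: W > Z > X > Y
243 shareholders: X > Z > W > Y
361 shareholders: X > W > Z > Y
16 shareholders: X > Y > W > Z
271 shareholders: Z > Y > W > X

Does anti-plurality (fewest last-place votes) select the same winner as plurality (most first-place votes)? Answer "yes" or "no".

no

Anti-plurality — last-place votes: X 271, Z 16, Y 653, W 186. Winner: Z.
Plurality — first-place votes: X 620, Z 271, Y 186, W 49. Winner: X.
The two methods disagree.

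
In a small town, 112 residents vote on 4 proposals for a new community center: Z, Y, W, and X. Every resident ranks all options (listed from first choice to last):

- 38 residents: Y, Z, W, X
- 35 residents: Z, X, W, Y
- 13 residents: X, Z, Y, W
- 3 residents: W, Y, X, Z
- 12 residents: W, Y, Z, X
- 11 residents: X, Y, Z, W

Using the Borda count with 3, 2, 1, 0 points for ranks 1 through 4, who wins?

Z

Z: 38·2 + 35·3 + 13·2 + 3·0 + 12·1 + 11·1 = 230
Y: 38·3 + 35·0 + 13·1 + 3·2 + 12·2 + 11·2 = 179
W: 38·1 + 35·1 + 13·0 + 3·3 + 12·3 + 11·0 = 118
X: 38·0 + 35·2 + 13·3 + 3·1 + 12·0 + 11·3 = 145
Z has the highest Borda score (230).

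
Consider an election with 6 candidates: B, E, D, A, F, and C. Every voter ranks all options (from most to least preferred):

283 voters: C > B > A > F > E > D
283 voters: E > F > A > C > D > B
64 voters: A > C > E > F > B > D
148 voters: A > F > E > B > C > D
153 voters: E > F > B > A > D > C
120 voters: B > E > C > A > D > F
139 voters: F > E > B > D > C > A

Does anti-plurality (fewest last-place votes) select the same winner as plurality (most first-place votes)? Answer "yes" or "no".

Anti-plurality — last-place votes: B 283, E 0, D 495, A 139, F 120, C 153. Winner: E.
Plurality — first-place votes: B 120, E 436, D 0, A 212, F 139, C 283. Winner: E.
The two methods agree.

yes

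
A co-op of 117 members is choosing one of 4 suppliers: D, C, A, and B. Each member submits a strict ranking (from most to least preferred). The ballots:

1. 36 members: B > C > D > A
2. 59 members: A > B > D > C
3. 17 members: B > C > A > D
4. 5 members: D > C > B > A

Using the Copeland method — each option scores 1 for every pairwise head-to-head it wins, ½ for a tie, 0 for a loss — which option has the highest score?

A

D: beats C; loses to A and B → score 1.
C: loses to D, A, and B → score 0.
A: beats D, C, and B → score 3.
B: beats D and C; loses to A → score 2.
A has the best pairwise record.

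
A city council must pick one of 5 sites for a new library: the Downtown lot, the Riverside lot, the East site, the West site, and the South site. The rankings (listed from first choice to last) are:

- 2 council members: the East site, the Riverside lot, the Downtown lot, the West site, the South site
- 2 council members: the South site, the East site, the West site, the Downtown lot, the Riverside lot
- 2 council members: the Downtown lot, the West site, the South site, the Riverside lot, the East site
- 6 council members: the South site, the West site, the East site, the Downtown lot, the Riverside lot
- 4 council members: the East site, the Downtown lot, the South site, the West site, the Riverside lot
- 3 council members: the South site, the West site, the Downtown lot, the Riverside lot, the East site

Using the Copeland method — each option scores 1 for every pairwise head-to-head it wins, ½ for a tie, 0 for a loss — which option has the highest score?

the Downtown lot: beats the Riverside lot; loses to the East site, the West site, and the South site → score 1.
the Riverside lot: loses to the Downtown lot, the East site, the West site, and the South site → score 0.
the East site: beats the Downtown lot and the Riverside lot; loses to the West site and the South site → score 2.
the West site: beats the Downtown lot, the Riverside lot, and the East site; loses to the South site → score 3.
the South site: beats the Downtown lot, the Riverside lot, the East site, and the West site → score 4.
the South site has the best pairwise record.

the South site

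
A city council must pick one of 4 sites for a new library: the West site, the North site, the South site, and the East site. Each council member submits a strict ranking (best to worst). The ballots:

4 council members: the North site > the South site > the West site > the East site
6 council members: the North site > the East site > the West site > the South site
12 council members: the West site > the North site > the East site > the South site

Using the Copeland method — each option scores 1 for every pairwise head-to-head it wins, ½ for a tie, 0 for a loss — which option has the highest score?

the West site: beats the North site, the South site, and the East site → score 3.
the North site: beats the South site and the East site; loses to the West site → score 2.
the South site: loses to the West site, the North site, and the East site → score 0.
the East site: beats the South site; loses to the West site and the North site → score 1.
the West site has the best pairwise record.

the West site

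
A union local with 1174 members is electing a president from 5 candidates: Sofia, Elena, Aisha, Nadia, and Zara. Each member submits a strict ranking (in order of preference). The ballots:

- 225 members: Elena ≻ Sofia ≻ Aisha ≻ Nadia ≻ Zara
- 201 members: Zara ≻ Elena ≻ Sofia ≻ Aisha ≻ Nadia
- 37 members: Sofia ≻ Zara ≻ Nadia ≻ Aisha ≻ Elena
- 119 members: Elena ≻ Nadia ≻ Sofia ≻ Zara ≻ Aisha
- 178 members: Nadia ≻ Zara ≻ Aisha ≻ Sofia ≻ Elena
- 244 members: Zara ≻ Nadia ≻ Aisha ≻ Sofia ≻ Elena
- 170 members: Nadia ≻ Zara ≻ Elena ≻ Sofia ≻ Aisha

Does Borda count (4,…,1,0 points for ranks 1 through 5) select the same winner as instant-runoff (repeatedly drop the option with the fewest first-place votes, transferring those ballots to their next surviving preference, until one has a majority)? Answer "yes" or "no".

no

Borda — scores: Sofia 2055, Elena 2319, Aisha 1532, Nadia 2780, Zara 3054. Winner: Zara.
Instant-runoff — R1 Sofia 37, Elena 344, Aisha 0, Nadia 348, Zara 445 (Aisha out); R2 Sofia 37, Elena 344, Nadia 348, Zara 445 (Sofia out); R3 Elena 344, Nadia 348, Zara 482 (Elena out); R4 Nadia 692, Zara 482 (Nadia winner). Winner: Nadia.
The two methods disagree.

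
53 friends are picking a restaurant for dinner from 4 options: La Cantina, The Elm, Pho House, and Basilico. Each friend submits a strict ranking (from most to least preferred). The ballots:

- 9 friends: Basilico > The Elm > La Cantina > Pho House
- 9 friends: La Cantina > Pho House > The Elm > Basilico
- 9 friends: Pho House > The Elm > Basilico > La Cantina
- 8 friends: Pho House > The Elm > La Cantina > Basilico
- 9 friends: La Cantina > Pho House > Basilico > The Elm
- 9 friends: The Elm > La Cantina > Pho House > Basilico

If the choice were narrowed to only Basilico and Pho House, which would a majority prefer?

Pho House

Voters preferring Basilico to Pho House: 9; preferring Pho House to Basilico: 44.
Pho House wins the head-to-head.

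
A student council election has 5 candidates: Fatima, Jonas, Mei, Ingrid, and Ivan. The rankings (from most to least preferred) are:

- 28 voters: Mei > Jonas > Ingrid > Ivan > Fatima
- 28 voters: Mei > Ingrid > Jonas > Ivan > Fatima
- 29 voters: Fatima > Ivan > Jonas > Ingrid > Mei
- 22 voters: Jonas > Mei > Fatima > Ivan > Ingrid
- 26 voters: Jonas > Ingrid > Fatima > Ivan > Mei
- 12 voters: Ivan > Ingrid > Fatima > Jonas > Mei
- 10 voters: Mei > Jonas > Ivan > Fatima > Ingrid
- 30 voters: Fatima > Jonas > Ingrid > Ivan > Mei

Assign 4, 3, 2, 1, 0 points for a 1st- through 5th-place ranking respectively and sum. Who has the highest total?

Fatima: 28·0 + 28·0 + 29·4 + 22·2 + 26·2 + 12·2 + 10·1 + 30·4 = 366
Jonas: 28·3 + 28·2 + 29·2 + 22·4 + 26·4 + 12·1 + 10·3 + 30·3 = 522
Mei: 28·4 + 28·4 + 29·0 + 22·3 + 26·0 + 12·0 + 10·4 + 30·0 = 330
Ingrid: 28·2 + 28·3 + 29·1 + 22·0 + 26·3 + 12·3 + 10·0 + 30·2 = 343
Ivan: 28·1 + 28·1 + 29·3 + 22·1 + 26·1 + 12·4 + 10·2 + 30·1 = 289
Jonas has the highest Borda score (522).

Jonas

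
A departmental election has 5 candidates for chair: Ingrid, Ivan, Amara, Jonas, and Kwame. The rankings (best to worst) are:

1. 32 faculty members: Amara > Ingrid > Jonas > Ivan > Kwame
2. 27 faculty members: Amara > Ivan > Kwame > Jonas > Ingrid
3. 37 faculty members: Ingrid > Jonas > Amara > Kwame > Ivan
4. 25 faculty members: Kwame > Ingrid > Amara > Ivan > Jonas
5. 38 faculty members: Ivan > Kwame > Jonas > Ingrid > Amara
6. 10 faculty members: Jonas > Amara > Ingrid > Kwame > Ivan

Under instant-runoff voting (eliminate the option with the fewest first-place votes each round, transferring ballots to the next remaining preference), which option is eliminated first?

Round 1: Ingrid 37, Ivan 38, Amara 59, Jonas 10, Kwame 25. Eliminate Jonas.

Jonas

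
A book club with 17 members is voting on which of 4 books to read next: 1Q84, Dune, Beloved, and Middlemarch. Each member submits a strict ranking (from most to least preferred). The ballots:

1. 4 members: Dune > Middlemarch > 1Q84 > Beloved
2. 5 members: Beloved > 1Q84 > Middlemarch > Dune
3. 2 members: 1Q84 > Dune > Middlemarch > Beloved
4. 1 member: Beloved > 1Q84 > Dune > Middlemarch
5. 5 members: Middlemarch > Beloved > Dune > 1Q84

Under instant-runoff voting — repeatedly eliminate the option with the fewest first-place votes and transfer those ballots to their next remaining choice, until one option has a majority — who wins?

Round 1: 1Q84 2, Dune 4, Beloved 6, Middlemarch 5. Eliminate 1Q84.
Round 2: Dune 6, Beloved 6, Middlemarch 5. Eliminate Middlemarch.
Round 3: Dune 6, Beloved 11. Beloved has a majority.

Beloved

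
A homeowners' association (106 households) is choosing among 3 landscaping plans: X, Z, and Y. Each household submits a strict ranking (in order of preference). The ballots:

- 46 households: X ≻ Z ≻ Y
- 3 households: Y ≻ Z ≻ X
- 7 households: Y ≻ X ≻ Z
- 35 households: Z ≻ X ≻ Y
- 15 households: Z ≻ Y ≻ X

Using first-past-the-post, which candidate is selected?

Z

First-place votes: X 46, Z 50, Y 10.
Z has the most first-place votes.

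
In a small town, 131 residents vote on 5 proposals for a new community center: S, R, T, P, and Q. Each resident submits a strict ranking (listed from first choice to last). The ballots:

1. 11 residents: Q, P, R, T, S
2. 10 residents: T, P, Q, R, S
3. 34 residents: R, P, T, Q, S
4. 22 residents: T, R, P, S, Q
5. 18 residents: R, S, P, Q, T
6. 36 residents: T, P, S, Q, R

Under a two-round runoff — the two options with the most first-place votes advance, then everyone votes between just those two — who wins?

Round 1 first-place votes: S 0, R 52, T 68, P 0, Q 11.
T and R advance.
Runoff: T is preferred to R by 68 voters; R by 63.
T wins the runoff.

T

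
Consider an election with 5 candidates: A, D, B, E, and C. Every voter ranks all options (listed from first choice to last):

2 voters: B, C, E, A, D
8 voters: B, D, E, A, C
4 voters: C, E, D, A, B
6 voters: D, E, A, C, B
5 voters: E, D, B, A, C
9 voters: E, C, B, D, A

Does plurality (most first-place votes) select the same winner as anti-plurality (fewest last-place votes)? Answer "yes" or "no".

Plurality — first-place votes: A 0, D 6, B 10, E 14, C 4. Winner: E.
Anti-plurality — last-place votes: A 9, D 2, B 10, E 0, C 13. Winner: E.
The two methods agree.

yes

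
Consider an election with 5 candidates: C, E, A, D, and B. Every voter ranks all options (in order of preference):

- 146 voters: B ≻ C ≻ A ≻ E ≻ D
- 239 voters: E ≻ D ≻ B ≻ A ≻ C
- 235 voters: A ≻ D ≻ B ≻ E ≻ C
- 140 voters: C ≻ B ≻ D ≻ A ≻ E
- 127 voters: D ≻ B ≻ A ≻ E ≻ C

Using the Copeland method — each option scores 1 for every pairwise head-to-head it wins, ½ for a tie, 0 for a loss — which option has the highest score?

D

C: loses to E, A, D, and B → score 0.
E: beats C; loses to A, D, and B → score 1.
A: beats C and E; loses to D and B → score 2.
D: beats C, E, A, and B → score 4.
B: beats C, E, and A; loses to D → score 3.
D has the best pairwise record.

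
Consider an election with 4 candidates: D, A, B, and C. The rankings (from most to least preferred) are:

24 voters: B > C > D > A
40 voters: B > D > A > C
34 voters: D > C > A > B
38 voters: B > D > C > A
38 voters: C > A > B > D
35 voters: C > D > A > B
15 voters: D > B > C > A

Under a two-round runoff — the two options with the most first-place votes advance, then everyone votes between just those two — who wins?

Round 1 first-place votes: D 49, A 0, B 102, C 73.
B and C advance.
Runoff: B is preferred to C by 117 voters; C by 107.
B wins the runoff.

B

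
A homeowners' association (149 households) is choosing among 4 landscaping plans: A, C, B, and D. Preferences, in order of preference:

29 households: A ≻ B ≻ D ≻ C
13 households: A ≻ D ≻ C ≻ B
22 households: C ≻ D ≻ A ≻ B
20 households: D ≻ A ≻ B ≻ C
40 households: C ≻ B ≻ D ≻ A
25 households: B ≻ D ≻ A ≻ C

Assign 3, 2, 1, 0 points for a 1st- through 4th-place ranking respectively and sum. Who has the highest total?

D

A: 29·3 + 13·3 + 22·1 + 20·2 + 40·0 + 25·1 = 213
C: 29·0 + 13·1 + 22·3 + 20·0 + 40·3 + 25·0 = 199
B: 29·2 + 13·0 + 22·0 + 20·1 + 40·2 + 25·3 = 233
D: 29·1 + 13·2 + 22·2 + 20·3 + 40·1 + 25·2 = 249
D has the highest Borda score (249).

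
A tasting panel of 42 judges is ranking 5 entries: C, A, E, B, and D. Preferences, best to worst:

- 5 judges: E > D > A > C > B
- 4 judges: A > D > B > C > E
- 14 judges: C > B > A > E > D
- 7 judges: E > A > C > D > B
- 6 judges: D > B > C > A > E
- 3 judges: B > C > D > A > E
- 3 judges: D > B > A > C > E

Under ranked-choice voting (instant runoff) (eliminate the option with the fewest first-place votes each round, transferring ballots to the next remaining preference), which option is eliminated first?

Round 1: C 14, A 4, E 12, B 3, D 9. Eliminate B.

B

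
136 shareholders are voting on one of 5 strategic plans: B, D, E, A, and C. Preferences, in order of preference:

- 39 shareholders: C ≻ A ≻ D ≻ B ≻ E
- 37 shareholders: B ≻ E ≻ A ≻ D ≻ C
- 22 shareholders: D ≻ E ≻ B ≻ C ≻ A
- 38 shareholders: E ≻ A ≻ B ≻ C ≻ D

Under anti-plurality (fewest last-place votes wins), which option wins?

Last-place votes: B 0, D 38, E 39, A 22, C 37.
B is ranked last by the fewest voters, so B wins.

B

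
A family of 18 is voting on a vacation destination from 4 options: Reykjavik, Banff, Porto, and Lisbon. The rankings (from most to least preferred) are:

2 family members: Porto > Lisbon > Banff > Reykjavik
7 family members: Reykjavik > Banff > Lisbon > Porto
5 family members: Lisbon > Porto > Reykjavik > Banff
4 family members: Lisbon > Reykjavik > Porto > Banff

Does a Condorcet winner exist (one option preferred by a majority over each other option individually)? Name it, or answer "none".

Lisbon vs Reykjavik: 11–7 for Lisbon.
Lisbon vs Banff: 11–7 for Lisbon.
Lisbon vs Porto: 16–2 for Lisbon.
Lisbon beats every other option head-to-head.

Lisbon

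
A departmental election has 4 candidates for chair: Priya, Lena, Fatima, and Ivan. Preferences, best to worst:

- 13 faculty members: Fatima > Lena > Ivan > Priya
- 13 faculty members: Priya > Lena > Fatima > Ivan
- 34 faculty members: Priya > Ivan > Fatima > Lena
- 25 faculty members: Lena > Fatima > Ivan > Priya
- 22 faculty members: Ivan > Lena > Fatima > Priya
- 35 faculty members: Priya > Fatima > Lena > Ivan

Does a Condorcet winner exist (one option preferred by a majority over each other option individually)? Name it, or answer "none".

Priya vs Lena: 82–60 for Priya.
Priya vs Fatima: 82–60 for Priya.
Priya vs Ivan: 82–60 for Priya.
Priya beats every other option head-to-head.

Priya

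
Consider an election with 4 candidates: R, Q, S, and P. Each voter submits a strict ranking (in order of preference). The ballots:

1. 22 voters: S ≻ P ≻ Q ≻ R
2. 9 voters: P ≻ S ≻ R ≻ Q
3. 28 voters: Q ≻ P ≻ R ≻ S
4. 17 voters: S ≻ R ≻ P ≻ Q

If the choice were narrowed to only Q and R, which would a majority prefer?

Voters preferring Q to R: 50; preferring R to Q: 26.
Q wins the head-to-head.

Q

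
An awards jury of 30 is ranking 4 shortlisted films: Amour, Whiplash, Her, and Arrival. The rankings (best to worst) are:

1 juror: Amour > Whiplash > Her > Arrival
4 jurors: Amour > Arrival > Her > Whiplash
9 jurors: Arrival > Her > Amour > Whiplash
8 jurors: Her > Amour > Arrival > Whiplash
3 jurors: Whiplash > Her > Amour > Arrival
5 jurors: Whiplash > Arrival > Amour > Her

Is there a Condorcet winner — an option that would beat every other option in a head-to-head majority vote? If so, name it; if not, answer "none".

Checking pairwise contests:
Her beats Amour 20–10.
Amour beats Whiplash 22–8.
Arrival beats Her 18–12.
Amour beats Arrival 16–14.
Every option loses at least one head-to-head, so there is no Condorcet winner.

none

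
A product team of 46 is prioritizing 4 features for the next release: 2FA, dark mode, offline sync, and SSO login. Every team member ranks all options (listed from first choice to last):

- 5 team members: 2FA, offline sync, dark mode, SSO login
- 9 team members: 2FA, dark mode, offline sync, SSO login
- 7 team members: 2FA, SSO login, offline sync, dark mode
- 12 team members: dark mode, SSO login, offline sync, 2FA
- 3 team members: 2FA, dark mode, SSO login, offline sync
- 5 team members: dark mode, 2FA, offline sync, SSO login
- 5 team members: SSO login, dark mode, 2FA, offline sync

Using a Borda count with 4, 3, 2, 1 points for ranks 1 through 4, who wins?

2FA: 5·4 + 9·4 + 7·4 + 12·1 + 3·4 + 5·3 + 5·2 = 133
dark mode: 5·2 + 9·3 + 7·1 + 12·4 + 3·3 + 5·4 + 5·3 = 136
offline sync: 5·3 + 9·2 + 7·2 + 12·2 + 3·1 + 5·2 + 5·1 = 89
SSO login: 5·1 + 9·1 + 7·3 + 12·3 + 3·2 + 5·1 + 5·4 = 102
dark mode has the highest Borda score (136).

dark mode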